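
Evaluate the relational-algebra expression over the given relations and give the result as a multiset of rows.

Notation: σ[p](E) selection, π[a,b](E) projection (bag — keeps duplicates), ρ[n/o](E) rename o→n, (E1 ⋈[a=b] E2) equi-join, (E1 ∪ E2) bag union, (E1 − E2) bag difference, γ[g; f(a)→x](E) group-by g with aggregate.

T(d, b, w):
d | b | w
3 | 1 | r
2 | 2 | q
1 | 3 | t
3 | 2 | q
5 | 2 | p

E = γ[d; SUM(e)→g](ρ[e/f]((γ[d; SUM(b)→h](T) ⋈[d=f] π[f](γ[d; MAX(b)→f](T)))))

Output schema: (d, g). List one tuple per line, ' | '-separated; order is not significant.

Row counts bottom-up:
  T → 5
  γ[d; SUM(b)→h](T) → 4
  T → 5
  γ[d; MAX(b)→f](T) → 4
  π[f](γ[d; MAX(b)→f](T)) → 4
  (γ[d; SUM(b)→h](T) ⋈[d=f] π[f](γ[d; MAX(b)→f](T))) → 4
  ρ[e/f]((γ[d; SUM(b)→h](T) ⋈[d=f] π[f](γ[d; MAX(b)→f](T)))) → 4
  γ[d; SUM(e)→g](ρ[e/f]((γ[d; SUM(b)→h](T) ⋈[d=f] π[f](γ[d; MAX(b)→f](T))))) → 2

== RESULT ==
d | g
2 | 6
3 | 3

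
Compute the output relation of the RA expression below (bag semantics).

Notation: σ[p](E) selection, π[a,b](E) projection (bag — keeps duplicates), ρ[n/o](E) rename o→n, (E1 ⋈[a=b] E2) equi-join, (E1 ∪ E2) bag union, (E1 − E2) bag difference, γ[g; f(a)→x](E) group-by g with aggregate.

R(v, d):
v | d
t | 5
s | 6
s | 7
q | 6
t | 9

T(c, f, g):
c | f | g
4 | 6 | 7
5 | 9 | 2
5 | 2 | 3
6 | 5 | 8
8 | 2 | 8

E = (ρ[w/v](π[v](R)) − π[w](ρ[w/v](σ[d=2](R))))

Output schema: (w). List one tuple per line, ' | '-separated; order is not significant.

Row counts bottom-up:
  R → 5
  π[v](R) → 5
  ρ[w/v](π[v](R)) → 5
  R → 5
  σ[d=2](R) → 0
  ρ[w/v](σ[d=2](R)) → 0
  π[w](ρ[w/v](σ[d=2](R))) → 0
  (ρ[w/v](π[v](R)) − π[w](ρ[w/v](σ[d=2](R)))) → 5

== RESULT ==
w
q
s
s
t
t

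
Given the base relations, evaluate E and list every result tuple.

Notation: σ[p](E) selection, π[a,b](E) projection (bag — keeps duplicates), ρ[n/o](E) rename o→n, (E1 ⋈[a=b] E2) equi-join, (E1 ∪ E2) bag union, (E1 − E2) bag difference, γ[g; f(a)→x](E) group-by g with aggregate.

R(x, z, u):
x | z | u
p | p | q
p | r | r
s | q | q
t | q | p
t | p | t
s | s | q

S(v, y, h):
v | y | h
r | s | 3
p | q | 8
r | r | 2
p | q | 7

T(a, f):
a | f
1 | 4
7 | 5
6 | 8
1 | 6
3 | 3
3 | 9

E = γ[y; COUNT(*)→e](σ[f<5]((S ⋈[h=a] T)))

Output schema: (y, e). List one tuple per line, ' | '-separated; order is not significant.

Row counts bottom-up:
  S → 4
  T → 6
  (S ⋈[h=a] T) → 3
  σ[f<5]((S ⋈[h=a] T)) → 1
  γ[y; COUNT(*)→e](σ[f<5]((S ⋈[h=a] T))) → 1

== RESULT ==
y | e
s | 1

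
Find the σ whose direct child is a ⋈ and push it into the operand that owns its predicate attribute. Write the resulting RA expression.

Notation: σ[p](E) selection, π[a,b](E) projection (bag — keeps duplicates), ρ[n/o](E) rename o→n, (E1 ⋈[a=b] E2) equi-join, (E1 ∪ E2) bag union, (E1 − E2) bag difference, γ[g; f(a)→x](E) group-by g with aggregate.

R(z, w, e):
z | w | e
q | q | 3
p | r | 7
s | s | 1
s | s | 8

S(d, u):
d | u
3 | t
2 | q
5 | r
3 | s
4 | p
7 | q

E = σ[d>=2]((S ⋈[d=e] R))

σ filters on d, owned by the left side.
E' = (σ[d>=2](S) ⋈[d=e] R)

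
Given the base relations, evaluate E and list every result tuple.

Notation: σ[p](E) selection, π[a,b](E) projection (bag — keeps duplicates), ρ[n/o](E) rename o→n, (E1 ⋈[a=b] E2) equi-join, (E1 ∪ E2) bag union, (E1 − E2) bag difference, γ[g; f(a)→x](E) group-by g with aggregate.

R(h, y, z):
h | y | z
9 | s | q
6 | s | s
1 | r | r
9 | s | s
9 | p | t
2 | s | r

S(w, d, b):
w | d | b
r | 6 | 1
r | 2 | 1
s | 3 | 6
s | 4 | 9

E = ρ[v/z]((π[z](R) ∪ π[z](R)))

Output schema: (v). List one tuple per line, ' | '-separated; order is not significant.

Row counts bottom-up:
  R → 6
  π[z](R) → 6
  R → 6
  π[z](R) → 6
  (π[z](R) ∪ π[z](R)) → 12
  ρ[v/z]((π[z](R) ∪ π[z](R))) → 12

== RESULT ==
v
q
q
r
r
r
r
s
s
s
s
t
t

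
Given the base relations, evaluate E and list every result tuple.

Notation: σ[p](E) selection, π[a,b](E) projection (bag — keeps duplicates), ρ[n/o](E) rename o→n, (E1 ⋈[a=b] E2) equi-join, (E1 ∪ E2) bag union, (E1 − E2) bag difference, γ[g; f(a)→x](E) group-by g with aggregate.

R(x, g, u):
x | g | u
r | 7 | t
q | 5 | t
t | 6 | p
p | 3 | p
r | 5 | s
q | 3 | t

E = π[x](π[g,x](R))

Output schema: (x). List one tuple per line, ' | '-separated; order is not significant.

Stepwise |·|:
  R → 6
  π[g,x](R) → 6
  π[x](π[g,x](R)) → 6

== RESULT ==
x
p
q
q
r
r
t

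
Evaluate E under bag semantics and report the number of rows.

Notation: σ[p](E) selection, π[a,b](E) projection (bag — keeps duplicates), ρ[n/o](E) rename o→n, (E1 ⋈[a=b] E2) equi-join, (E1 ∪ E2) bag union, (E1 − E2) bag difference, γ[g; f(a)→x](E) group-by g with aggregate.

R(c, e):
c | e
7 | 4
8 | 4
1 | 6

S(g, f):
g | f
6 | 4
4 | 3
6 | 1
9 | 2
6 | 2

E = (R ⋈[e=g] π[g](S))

Per-node cardinality:
  R → 3
  S → 5
  π[g](S) → 5
  (R ⋈[e=g] π[g](S)) → 5

|E| = 5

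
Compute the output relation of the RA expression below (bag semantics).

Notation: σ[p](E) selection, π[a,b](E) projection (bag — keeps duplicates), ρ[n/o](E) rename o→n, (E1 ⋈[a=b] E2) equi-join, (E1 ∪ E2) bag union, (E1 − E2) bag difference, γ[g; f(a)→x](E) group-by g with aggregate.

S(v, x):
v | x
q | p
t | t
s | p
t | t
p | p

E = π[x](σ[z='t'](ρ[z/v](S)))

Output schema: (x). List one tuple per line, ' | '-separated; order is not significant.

Per-node cardinality:
  S → 5
  ρ[z/v](S) → 5
  σ[z='t'](ρ[z/v](S)) → 2
  π[x](σ[z='t'](ρ[z/v](S))) → 2

== RESULT ==
x
t
t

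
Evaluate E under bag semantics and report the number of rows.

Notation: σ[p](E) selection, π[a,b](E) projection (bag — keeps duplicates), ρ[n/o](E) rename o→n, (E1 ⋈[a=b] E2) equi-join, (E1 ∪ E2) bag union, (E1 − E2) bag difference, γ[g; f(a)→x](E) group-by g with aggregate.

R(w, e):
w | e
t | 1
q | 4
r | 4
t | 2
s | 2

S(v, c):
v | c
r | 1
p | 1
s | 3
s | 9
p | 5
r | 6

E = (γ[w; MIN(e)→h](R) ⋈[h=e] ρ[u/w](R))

Row counts bottom-up:
  R → 5
  γ[w; MIN(e)→h](R) → 4
  R → 5
  ρ[u/w](R) → 5
  (γ[w; MIN(e)→h](R) ⋈[h=e] ρ[u/w](R)) → 7

|E| = 7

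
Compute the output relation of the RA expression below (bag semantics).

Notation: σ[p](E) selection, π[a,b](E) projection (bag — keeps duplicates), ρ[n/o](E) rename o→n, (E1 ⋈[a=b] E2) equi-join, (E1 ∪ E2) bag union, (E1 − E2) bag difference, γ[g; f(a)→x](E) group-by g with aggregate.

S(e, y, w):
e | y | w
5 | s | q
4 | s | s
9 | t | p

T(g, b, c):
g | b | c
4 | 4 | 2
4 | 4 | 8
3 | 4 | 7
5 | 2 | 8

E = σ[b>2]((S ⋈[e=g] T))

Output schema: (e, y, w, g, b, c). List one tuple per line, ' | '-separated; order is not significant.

Per-node cardinality:
  S → 3
  T → 4
  (S ⋈[e=g] T) → 3
  σ[b>2]((S ⋈[e=g] T)) → 2

== RESULT ==
e | y | w | g | b | c
4 | s | s | 4 | 4 | 2
4 | s | s | 4 | 4 | 8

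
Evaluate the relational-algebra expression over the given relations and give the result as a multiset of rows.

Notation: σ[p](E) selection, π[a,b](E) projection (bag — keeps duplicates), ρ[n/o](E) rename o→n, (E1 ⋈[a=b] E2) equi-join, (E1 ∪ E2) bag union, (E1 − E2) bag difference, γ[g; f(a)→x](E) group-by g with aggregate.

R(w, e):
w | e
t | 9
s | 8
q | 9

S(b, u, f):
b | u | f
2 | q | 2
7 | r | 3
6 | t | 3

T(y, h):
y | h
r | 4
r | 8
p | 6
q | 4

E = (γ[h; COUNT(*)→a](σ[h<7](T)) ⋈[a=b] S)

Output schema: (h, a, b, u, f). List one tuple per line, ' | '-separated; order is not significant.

Subexpression sizes:
  T → 4
  σ[h<7](T) → 3
  γ[h; COUNT(*)→a](σ[h<7](T)) → 2
  S → 3
  (γ[h; COUNT(*)→a](σ[h<7](T)) ⋈[a=b] S) → 1

== RESULT ==
h | a | b | u | f
4 | 2 | 2 | q | 2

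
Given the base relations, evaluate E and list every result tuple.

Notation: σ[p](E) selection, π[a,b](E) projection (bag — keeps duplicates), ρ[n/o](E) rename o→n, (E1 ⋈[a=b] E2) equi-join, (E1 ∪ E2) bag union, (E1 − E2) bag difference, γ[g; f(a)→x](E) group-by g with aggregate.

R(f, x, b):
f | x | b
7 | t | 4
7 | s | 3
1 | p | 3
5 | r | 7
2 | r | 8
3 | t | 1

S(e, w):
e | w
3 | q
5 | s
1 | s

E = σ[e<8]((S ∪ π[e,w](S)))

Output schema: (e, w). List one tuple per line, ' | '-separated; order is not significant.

Subexpression sizes:
  S → 3
  S → 3
  π[e,w](S) → 3
  (S ∪ π[e,w](S)) → 6
  σ[e<8]((S ∪ π[e,w](S))) → 6

== RESULT ==
e | w
1 | s
1 | s
3 | q
3 | q
5 | s
5 | s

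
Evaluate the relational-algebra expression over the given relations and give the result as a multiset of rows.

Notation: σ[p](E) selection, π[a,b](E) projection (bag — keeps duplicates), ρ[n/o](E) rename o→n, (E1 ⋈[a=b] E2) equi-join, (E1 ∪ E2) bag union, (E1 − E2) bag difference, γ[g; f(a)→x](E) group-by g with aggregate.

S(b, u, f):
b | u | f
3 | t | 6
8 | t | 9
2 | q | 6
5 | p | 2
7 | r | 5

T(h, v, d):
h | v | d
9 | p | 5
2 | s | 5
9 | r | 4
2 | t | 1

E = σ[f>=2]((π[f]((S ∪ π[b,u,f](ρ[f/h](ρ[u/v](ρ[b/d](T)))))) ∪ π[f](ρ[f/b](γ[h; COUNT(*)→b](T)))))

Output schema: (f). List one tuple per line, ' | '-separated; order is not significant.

Per-node cardinality:
  S → 5
  T → 4
  ρ[b/d](T) → 4
  ρ[u/v](ρ[b/d](T)) → 4
  ρ[f/h](ρ[u/v](ρ[b/d](T))) → 4
  π[b,u,f](ρ[f/h](ρ[u/v](ρ[b/d](T)))) → 4
  (S ∪ π[b,u,f](ρ[f/h](ρ[u/v](ρ[b/d](T))))) → 9
  π[f]((S ∪ π[b,u,f](ρ[f/h](ρ[u/v](ρ[b/d](T)))))) → 9
  T → 4
  γ[h; COUNT(*)→b](T) → 2
  ρ[f/b](γ[h; COUNT(*)→b](T)) → 2
  π[f](ρ[f/b](γ[h; COUNT(*)→b](T))) → 2
  (π[f]((S ∪ π[b,u,f](ρ[f/h](ρ[u/v](ρ[b/d](T)))))) ∪ π[f](ρ[f/b](γ[h; COUNT(*)→b](T)))) → 11
  σ[f>=2]((π[f]((S ∪ π[b,u,f](ρ[f/h](ρ[u/v](ρ[b/d](T)))))) ∪ π[f](ρ[f/b](γ[h; COUNT(*)→b](T))))) → 11

== RESULT ==
f
2
2
2
2
2
5
6
6
9
9
9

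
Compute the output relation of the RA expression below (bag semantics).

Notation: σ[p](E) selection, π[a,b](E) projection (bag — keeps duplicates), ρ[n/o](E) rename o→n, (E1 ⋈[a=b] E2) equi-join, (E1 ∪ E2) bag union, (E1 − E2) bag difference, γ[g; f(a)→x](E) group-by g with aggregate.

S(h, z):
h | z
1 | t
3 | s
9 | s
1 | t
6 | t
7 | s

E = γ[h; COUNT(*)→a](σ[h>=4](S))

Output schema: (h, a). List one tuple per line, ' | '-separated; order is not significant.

Subexpression sizes:
  S → 6
  σ[h>=4](S) → 3
  γ[h; COUNT(*)→a](σ[h>=4](S)) → 3

== RESULT ==
h | a
6 | 1
7 | 1
9 | 1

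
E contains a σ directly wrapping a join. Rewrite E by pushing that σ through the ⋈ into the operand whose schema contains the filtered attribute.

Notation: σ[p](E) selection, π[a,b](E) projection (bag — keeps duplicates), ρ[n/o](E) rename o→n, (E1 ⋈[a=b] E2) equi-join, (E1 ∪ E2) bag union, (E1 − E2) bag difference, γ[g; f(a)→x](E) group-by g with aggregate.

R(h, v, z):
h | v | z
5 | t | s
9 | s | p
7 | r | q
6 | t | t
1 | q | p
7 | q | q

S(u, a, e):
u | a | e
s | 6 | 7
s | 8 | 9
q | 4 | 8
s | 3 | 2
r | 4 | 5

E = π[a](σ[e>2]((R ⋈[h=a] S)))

σ filters on e, owned by the right side.
E' = π[a]((R ⋈[h=a] σ[e>2](S)))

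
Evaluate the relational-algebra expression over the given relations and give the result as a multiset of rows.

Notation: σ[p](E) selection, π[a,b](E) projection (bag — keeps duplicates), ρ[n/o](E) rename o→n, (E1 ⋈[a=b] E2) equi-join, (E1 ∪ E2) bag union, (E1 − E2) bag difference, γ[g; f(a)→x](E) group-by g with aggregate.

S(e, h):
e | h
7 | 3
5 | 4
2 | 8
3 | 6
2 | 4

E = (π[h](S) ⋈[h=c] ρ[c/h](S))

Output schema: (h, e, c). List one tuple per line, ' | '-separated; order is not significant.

Subexpression sizes:
  S → 5
  π[h](S) → 5
  S → 5
  ρ[c/h](S) → 5
  (π[h](S) ⋈[h=c] ρ[c/h](S)) → 7

== RESULT ==
h | e | c
3 | 7 | 3
4 | 2 | 4
4 | 2 | 4
4 | 5 | 4
4 | 5 | 4
6 | 3 | 6
8 | 2 | 8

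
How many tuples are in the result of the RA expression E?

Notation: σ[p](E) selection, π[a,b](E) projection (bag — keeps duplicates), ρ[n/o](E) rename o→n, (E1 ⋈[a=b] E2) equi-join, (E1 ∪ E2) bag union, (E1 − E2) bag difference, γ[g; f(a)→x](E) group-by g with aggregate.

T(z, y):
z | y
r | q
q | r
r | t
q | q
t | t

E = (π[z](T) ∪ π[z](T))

Row counts bottom-up:
  T → 5
  π[z](T) → 5
  T → 5
  π[z](T) → 5
  (π[z](T) ∪ π[z](T)) → 10

|E| = 10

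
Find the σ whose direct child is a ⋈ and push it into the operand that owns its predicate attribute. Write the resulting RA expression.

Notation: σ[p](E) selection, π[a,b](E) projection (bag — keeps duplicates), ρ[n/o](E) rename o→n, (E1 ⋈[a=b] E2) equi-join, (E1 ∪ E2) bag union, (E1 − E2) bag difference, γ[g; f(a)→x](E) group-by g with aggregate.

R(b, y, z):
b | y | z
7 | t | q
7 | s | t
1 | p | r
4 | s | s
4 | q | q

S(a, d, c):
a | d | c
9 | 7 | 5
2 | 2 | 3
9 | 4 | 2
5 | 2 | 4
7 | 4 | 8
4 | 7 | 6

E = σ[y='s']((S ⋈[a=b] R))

σ filters on y, owned by the right side.
E' = (S ⋈[a=b] σ[y='s'](R))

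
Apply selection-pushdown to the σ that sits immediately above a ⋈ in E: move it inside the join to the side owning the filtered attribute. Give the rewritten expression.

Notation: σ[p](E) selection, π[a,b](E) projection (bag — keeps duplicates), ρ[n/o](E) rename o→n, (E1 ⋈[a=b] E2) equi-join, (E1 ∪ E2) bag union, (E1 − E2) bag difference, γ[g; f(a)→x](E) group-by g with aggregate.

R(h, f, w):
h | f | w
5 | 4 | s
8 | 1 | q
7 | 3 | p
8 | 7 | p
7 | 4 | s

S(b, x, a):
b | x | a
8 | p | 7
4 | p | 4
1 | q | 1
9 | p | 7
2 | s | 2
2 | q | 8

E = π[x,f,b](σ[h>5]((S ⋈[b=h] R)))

σ filters on h, owned by the right side.
E' = π[x,f,b]((S ⋈[b=h] σ[h>5](R)))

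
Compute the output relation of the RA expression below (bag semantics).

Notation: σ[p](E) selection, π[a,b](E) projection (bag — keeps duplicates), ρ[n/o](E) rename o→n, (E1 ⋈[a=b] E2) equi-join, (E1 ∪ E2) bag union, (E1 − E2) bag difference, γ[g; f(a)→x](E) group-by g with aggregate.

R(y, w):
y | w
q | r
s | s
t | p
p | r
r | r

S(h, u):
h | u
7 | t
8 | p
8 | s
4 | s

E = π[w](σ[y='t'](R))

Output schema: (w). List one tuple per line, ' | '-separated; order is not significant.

Row counts bottom-up:
  R → 5
  σ[y='t'](R) → 1
  π[w](σ[y='t'](R)) → 1

== RESULT ==
w
p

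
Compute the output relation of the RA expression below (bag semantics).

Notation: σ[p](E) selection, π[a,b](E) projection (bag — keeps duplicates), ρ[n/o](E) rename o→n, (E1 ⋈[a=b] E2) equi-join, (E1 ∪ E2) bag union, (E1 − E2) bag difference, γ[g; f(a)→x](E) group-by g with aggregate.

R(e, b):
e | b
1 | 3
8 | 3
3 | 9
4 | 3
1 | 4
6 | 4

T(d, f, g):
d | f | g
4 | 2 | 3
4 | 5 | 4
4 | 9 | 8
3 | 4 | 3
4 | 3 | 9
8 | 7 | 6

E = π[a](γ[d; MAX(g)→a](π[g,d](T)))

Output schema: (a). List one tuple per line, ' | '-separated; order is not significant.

Row counts bottom-up:
  T → 6
  π[g,d](T) → 6
  γ[d; MAX(g)→a](π[g,d](T)) → 3
  π[a](γ[d; MAX(g)→a](π[g,d](T))) → 3

== RESULT ==
a
3
6
9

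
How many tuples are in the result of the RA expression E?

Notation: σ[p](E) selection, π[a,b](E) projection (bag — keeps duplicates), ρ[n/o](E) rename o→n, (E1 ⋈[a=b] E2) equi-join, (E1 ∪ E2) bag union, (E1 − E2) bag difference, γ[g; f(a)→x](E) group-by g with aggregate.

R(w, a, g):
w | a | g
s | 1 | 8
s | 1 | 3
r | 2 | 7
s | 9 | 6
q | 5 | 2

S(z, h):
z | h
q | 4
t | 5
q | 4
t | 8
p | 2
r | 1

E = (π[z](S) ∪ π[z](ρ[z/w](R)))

Subexpression sizes:
  S → 6
  π[z](S) → 6
  R → 5
  ρ[z/w](R) → 5
  π[z](ρ[z/w](R)) → 5
  (π[z](S) ∪ π[z](ρ[z/w](R))) → 11

|E| = 11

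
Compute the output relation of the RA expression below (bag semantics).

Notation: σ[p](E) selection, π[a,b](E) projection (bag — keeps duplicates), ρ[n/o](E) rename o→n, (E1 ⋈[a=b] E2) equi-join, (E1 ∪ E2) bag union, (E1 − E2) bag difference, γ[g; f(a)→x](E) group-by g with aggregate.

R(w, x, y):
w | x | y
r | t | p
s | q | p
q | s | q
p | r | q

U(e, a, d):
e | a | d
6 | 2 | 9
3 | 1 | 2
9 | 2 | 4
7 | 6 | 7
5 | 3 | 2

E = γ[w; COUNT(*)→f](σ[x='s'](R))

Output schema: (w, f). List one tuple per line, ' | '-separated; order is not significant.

Row counts bottom-up:
  R → 4
  σ[x='s'](R) → 1
  γ[w; COUNT(*)→f](σ[x='s'](R)) → 1

== RESULT ==
w | f
q | 1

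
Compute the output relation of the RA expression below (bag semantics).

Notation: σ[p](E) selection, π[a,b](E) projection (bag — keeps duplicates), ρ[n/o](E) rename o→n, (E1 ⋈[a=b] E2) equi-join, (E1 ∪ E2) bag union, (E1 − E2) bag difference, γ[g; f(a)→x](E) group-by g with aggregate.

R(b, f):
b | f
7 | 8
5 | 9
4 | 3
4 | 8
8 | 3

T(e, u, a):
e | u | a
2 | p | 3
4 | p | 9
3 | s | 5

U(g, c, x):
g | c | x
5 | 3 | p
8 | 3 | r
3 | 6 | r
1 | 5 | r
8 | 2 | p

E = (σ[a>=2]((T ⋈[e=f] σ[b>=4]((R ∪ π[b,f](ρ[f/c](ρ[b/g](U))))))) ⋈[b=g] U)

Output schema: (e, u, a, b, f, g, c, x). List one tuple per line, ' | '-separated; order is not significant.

Subexpression sizes:
  T → 3
  R → 5
  U → 5
  ρ[b/g](U) → 5
  ρ[f/c](ρ[b/g](U)) → 5
  π[b,f](ρ[f/c](ρ[b/g](U))) → 5
  (R ∪ π[b,f](ρ[f/c](ρ[b/g](U)))) → 10
  σ[b>=4]((R ∪ π[b,f](ρ[f/c](ρ[b/g](U))))) → 8
  (T ⋈[e=f] σ[b>=4]((R ∪ π[b,f](ρ[f/c](ρ[b/g](U)))))) → 5
  σ[a>=2]((T ⋈[e=f] σ[b>=4]((R ∪ π[b,f](ρ[f/c](ρ[b/g](U))))))) → 5
  U → 5
  (σ[a>=2]((T ⋈[e=f] σ[b>=4]((R ∪ π[b,f](ρ[f/c](ρ[b/g](U))))))) ⋈[b=g] U) → 7

== RESULT ==
e | u | a | b | f | g | c | x
2 | p | 3 | 8 | 2 | 8 | 2 | p
2 | p | 3 | 8 | 2 | 8 | 3 | r
3 | s | 5 | 5 | 3 | 5 | 3 | p
3 | s | 5 | 8 | 3 | 8 | 2 | p
3 | s | 5 | 8 | 3 | 8 | 2 | p
3 | s | 5 | 8 | 3 | 8 | 3 | r
3 | s | 5 | 8 | 3 | 8 | 3 | r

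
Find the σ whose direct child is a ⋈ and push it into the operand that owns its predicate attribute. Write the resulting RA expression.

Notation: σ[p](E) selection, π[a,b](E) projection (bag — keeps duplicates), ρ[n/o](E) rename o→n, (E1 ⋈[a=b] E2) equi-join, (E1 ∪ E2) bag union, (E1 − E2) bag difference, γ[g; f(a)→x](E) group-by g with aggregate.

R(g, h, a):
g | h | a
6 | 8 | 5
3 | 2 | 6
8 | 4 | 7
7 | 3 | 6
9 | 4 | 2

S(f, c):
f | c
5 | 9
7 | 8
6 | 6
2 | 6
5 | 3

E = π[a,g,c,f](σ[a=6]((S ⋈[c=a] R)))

σ filters on a, owned by the right side.
E' = π[a,g,c,f]((S ⋈[c=a] σ[a=6](R)))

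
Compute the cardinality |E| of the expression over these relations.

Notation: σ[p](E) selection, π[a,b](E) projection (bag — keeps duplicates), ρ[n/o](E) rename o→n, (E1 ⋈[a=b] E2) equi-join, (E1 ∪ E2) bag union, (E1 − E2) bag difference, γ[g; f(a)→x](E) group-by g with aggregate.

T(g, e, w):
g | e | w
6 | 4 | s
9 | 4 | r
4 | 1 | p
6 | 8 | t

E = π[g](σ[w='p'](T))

Stepwise |·|:
  T → 4
  σ[w='p'](T) → 1
  π[g](σ[w='p'](T)) → 1

|E| = 1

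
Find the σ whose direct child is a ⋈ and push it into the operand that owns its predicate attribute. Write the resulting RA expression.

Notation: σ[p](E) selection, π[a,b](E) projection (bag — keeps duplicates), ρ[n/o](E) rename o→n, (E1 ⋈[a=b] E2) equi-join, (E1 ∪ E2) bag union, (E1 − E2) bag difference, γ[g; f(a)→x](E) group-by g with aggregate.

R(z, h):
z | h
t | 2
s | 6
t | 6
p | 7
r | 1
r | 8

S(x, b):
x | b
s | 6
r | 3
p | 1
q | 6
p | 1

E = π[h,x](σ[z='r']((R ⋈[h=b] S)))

σ filters on z, owned by the left side.
E' = π[h,x]((σ[z='r'](R) ⋈[h=b] S))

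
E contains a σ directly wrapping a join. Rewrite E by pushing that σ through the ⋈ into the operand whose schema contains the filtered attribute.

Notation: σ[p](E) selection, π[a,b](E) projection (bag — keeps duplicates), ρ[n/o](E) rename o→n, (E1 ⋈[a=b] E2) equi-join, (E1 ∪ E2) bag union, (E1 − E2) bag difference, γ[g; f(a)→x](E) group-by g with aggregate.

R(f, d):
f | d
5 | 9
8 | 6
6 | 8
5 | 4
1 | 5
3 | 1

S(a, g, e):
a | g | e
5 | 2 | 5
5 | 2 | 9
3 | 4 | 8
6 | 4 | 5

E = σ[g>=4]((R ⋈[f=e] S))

σ filters on g, owned by the right side.
E' = (R ⋈[f=e] σ[g>=4](S))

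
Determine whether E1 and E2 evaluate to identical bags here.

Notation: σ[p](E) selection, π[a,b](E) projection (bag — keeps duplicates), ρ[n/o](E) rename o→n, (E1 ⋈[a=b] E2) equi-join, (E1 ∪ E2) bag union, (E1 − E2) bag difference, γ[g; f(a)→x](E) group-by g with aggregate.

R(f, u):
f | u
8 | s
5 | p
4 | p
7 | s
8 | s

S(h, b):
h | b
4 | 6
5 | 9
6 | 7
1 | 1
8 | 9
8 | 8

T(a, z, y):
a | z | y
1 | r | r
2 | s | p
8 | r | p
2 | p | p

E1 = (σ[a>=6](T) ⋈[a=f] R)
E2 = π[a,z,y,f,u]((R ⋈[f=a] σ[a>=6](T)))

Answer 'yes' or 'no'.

E1 subexpression sizes:
  T → 4
  σ[a>=6](T) → 1
  R → 5
  (σ[a>=6](T) ⋈[a=f] R) → 2
E2 subexpression sizes:
  R → 5
  T → 4
  σ[a>=6](T) → 1
  (R ⋈[f=a] σ[a>=6](T)) → 2
  π[a,z,y,f,u]((R ⋈[f=a] σ[a>=6](T))) → 2

E1 and E2 produce the same multiset:
a | z | y | f | u
8 | r | p | 8 | s
8 | r | p | 8 | s

yes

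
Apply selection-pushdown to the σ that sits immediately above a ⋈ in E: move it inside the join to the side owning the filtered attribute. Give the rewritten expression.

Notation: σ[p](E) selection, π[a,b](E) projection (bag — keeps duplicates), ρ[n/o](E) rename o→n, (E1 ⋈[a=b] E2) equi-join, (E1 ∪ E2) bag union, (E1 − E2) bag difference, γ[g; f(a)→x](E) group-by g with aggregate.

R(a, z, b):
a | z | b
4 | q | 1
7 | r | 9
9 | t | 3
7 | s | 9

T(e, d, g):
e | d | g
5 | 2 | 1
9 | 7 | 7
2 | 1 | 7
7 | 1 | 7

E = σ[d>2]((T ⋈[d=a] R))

σ filters on d, owned by the left side.
E' = (σ[d>2](T) ⋈[d=a] R)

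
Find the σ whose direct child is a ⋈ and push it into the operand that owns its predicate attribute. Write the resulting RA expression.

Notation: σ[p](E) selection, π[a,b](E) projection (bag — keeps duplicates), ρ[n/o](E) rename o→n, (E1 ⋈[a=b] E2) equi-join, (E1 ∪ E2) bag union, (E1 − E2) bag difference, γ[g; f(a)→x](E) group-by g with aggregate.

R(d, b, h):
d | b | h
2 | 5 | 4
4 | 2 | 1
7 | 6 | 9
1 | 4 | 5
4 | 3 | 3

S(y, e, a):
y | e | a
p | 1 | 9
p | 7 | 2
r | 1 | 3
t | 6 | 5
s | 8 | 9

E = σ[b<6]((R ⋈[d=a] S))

σ filters on b, owned by the left side.
E' = (σ[b<6](R) ⋈[d=a] S)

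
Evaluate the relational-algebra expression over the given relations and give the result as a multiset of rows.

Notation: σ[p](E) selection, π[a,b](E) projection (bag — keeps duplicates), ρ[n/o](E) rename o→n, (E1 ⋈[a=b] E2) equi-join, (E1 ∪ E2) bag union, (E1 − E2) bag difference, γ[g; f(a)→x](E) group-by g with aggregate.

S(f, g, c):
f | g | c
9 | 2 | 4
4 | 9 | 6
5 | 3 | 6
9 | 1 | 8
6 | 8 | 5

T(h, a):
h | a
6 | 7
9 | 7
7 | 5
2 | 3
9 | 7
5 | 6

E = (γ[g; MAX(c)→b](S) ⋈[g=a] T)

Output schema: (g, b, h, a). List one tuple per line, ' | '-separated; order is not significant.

Row counts bottom-up:
  S → 5
  γ[g; MAX(c)→b](S) → 5
  T → 6
  (γ[g; MAX(c)→b](S) ⋈[g=a] T) → 1

== RESULT ==
g | b | h | a
3 | 6 | 2 | 3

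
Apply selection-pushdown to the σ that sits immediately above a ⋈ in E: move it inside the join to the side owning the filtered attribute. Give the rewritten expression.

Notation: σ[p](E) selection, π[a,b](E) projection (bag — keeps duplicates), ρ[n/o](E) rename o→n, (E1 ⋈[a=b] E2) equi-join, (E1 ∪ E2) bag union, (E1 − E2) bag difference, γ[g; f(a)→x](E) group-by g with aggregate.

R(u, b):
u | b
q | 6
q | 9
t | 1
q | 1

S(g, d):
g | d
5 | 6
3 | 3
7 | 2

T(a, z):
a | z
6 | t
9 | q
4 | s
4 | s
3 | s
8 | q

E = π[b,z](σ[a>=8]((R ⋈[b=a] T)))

σ filters on a, owned by the right side.
E' = π[b,z]((R ⋈[b=a] σ[a>=8](T)))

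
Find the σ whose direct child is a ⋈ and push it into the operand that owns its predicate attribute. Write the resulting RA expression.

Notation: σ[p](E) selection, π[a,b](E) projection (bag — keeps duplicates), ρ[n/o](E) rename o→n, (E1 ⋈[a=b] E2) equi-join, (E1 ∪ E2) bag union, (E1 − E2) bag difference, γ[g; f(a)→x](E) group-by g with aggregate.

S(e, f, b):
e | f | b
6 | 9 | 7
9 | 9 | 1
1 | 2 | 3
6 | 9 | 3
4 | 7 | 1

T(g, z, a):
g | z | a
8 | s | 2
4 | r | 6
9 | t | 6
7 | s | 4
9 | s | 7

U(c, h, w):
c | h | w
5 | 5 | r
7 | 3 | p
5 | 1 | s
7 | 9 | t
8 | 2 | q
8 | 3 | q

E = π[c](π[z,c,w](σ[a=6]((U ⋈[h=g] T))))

σ filters on a, owned by the right side.
E' = π[c](π[z,c,w]((U ⋈[h=g] σ[a=6](T))))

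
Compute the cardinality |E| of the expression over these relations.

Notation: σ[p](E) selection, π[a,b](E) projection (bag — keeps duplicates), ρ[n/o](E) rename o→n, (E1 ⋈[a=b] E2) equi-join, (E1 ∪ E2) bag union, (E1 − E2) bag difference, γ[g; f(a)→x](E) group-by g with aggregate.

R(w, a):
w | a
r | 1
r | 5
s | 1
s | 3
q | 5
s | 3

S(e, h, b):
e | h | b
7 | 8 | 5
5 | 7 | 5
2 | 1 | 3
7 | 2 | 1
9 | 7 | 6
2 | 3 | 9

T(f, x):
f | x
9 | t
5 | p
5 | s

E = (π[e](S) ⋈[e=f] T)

Row counts bottom-up:
  S → 6
  π[e](S) → 6
  T → 3
  (π[e](S) ⋈[e=f] T) → 3

|E| = 3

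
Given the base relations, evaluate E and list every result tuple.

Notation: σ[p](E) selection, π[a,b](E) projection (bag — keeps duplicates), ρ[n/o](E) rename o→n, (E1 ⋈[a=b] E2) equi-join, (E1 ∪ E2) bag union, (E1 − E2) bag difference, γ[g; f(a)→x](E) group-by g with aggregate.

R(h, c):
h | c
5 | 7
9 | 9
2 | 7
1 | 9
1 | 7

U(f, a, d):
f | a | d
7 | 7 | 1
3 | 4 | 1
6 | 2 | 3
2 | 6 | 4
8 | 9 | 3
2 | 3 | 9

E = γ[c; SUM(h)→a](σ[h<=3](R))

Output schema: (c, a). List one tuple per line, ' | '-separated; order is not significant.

Stepwise |·|:
  R → 5
  σ[h<=3](R) → 3
  γ[c; SUM(h)→a](σ[h<=3](R)) → 2

== RESULT ==
c | a
7 | 3
9 | 1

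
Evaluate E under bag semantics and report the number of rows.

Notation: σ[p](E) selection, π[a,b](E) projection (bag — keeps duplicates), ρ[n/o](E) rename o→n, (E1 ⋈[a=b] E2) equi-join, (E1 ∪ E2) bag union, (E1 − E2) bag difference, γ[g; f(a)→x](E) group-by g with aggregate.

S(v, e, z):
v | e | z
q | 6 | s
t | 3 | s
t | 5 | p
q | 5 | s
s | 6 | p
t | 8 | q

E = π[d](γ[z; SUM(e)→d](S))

Subexpression sizes:
  S → 6
  γ[z; SUM(e)→d](S) → 3
  π[d](γ[z; SUM(e)→d](S)) → 3

|E| = 3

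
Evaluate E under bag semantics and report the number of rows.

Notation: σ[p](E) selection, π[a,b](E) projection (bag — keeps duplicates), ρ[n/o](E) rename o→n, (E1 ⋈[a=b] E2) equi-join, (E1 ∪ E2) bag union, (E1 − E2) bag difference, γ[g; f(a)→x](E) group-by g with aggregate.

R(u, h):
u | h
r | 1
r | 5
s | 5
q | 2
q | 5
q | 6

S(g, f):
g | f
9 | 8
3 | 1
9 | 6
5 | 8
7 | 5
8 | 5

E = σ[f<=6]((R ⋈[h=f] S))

Row counts bottom-up:
  R → 6
  S → 6
  (R ⋈[h=f] S) → 8
  σ[f<=6]((R ⋈[h=f] S)) → 8

|E| = 8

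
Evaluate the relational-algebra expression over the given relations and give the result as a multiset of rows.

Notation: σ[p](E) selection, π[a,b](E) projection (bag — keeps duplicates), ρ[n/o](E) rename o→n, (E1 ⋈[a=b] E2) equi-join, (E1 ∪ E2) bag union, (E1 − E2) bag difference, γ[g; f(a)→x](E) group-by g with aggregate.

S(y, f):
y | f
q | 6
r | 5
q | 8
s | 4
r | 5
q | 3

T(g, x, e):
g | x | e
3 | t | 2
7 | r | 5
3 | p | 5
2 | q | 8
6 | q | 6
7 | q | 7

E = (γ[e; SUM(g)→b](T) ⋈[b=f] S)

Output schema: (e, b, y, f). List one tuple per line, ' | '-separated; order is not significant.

Subexpression sizes:
  T → 6
  γ[e; SUM(g)→b](T) → 5
  S → 6
  (γ[e; SUM(g)→b](T) ⋈[b=f] S) → 2

== RESULT ==
e | b | y | f
2 | 3 | q | 3
6 | 6 | q | 6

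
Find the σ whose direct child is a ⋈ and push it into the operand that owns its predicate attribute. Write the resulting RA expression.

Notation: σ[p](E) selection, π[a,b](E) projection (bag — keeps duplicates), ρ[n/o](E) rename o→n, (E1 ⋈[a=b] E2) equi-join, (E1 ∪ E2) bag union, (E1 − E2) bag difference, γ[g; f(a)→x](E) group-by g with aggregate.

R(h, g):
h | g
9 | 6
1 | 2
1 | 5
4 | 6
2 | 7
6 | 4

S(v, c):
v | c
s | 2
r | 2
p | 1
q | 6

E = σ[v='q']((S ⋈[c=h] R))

σ filters on v, owned by the left side.
E' = (σ[v='q'](S) ⋈[c=h] R)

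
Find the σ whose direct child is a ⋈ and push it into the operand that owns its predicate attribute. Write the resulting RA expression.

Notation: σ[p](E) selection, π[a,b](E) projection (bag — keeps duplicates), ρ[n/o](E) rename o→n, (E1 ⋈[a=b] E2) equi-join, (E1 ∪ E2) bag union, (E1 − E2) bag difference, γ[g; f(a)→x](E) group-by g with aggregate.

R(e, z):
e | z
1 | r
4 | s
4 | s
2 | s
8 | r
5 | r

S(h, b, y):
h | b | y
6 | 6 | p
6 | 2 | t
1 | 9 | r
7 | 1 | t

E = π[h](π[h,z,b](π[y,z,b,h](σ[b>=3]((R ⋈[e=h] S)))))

σ filters on b, owned by the right side.
E' = π[h](π[h,z,b](π[y,z,b,h]((R ⋈[e=h] σ[b>=3](S)))))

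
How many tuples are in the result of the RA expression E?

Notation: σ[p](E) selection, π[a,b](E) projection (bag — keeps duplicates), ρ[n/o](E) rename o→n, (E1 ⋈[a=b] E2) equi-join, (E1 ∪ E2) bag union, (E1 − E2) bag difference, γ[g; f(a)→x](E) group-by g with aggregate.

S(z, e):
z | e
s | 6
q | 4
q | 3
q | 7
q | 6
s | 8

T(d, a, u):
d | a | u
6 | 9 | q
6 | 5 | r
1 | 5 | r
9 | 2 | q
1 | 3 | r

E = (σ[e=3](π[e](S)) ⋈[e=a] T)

Subexpression sizes:
  S → 6
  π[e](S) → 6
  σ[e=3](π[e](S)) → 1
  T → 5
  (σ[e=3](π[e](S)) ⋈[e=a] T) → 1

|E| = 1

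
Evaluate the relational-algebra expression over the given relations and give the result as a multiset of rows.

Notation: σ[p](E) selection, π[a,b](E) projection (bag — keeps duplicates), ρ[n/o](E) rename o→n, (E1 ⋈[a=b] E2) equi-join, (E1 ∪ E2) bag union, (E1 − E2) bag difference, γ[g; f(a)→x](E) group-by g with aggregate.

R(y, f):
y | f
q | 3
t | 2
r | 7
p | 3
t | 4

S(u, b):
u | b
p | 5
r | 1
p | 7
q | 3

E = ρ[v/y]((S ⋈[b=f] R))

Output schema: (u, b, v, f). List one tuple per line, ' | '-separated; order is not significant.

Per-node cardinality:
  S → 4
  R → 5
  (S ⋈[b=f] R) → 3
  ρ[v/y]((S ⋈[b=f] R)) → 3

== RESULT ==
u | b | v | f
p | 7 | r | 7
q | 3 | p | 3
q | 3 | q | 3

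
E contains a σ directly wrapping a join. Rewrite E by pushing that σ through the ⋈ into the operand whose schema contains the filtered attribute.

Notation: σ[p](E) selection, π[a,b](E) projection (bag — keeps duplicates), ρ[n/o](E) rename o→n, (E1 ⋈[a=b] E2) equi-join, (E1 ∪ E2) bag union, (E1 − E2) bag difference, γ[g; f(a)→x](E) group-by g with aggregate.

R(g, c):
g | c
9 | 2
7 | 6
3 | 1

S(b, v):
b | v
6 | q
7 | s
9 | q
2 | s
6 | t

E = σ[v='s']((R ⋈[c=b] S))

σ filters on v, owned by the right side.
E' = (R ⋈[c=b] σ[v='s'](S))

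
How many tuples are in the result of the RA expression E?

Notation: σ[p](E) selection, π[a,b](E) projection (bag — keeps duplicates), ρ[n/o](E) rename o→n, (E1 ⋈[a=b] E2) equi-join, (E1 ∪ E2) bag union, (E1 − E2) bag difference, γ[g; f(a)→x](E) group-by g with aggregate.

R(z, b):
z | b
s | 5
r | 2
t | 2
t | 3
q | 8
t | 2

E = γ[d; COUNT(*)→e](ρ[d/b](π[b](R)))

Subexpression sizes:
  R → 6
  π[b](R) → 6
  ρ[d/b](π[b](R)) → 6
  γ[d; COUNT(*)→e](ρ[d/b](π[b](R))) → 4

|E| = 4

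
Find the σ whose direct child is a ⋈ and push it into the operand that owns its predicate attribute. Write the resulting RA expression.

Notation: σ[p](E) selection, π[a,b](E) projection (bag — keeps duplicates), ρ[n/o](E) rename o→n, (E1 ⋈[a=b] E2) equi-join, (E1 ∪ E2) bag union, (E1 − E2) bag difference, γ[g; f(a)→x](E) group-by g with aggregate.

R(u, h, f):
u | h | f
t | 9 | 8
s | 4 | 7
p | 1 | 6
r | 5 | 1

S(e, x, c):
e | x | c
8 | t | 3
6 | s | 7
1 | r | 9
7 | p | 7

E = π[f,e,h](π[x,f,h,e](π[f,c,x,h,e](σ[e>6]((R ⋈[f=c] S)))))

σ filters on e, owned by the right side.
E' = π[f,e,h](π[x,f,h,e](π[f,c,x,h,e]((R ⋈[f=c] σ[e>6](S)))))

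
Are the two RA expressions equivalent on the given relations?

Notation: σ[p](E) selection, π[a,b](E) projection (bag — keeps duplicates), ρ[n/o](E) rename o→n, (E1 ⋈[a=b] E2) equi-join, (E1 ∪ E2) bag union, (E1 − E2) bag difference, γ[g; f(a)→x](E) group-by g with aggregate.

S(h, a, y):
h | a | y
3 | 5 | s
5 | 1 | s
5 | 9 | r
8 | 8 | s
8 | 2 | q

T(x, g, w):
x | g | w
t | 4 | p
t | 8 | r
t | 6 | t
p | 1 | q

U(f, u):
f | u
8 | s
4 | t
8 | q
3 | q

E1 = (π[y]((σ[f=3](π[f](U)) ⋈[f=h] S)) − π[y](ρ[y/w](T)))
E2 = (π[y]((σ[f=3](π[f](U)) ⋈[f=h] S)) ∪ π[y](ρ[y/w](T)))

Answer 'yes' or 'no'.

E1 stepwise |·|:
  U → 4
  π[f](U) → 4
  σ[f=3](π[f](U)) → 1
  S → 5
  (σ[f=3](π[f](U)) ⋈[f=h] S) → 1
  π[y]((σ[f=3](π[f](U)) ⋈[f=h] S)) → 1
  T → 4
  ρ[y/w](T) → 4
  π[y](ρ[y/w](T)) → 4
  (π[y]((σ[f=3](π[f](U)) ⋈[f=h] S)) − π[y](ρ[y/w](T))) → 1
E2 stepwise |·|:
  U → 4
  π[f](U) → 4
  σ[f=3](π[f](U)) → 1
  S → 5
  (σ[f=3](π[f](U)) ⋈[f=h] S) → 1
  π[y]((σ[f=3](π[f](U)) ⋈[f=h] S)) → 1
  T → 4
  ρ[y/w](T) → 4
  π[y](ρ[y/w](T)) → 4
  (π[y]((σ[f=3](π[f](U)) ⋈[f=h] S)) ∪ π[y](ρ[y/w](T))) → 5

E1 result:
y
s
E2 result:
y
p
q
r
s
t
Witness: ('t',) appears 0× in E1 but 1× in E2.

no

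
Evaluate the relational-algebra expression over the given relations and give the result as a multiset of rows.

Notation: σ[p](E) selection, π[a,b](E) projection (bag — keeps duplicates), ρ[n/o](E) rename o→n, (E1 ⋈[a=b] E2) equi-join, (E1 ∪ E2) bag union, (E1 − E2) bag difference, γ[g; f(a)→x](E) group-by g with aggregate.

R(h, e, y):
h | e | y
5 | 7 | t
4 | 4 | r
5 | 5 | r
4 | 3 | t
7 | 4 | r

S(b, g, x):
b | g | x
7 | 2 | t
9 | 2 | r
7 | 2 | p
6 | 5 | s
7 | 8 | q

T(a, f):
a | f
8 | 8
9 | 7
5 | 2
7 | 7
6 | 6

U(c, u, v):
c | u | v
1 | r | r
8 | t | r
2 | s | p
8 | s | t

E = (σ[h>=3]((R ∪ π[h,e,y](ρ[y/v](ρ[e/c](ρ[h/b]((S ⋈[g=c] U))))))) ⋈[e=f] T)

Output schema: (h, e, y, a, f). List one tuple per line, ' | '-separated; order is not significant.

Per-node cardinality:
  R → 5
  S → 5
  U → 4
  (S ⋈[g=c] U) → 5
  ρ[h/b]((S ⋈[g=c] U)) → 5
  ρ[e/c](ρ[h/b]((S ⋈[g=c] U))) → 5
  ρ[y/v](ρ[e/c](ρ[h/b]((S ⋈[g=c] U)))) → 5
  π[h,e,y](ρ[y/v](ρ[e/c](ρ[h/b]((S ⋈[g=c] U))))) → 5
  (R ∪ π[h,e,y](ρ[y/v](ρ[e/c](ρ[h/b]((S ⋈[g=c] U)))))) → 10
  σ[h>=3]((R ∪ π[h,e,y](ρ[y/v](ρ[e/c](ρ[h/b]((S ⋈[g=c] U))))))) → 10
  T → 5
  (σ[h>=3]((R ∪ π[h,e,y](ρ[y/v](ρ[e/c](ρ[h/b]((S ⋈[g=c] U))))))) ⋈[e=f] T) → 7

== RESULT ==
h | e | y | a | f
5 | 7 | t | 7 | 7
5 | 7 | t | 9 | 7
7 | 2 | p | 5 | 2
7 | 2 | p | 5 | 2
7 | 8 | r | 8 | 8
7 | 8 | t | 8 | 8
9 | 2 | p | 5 | 2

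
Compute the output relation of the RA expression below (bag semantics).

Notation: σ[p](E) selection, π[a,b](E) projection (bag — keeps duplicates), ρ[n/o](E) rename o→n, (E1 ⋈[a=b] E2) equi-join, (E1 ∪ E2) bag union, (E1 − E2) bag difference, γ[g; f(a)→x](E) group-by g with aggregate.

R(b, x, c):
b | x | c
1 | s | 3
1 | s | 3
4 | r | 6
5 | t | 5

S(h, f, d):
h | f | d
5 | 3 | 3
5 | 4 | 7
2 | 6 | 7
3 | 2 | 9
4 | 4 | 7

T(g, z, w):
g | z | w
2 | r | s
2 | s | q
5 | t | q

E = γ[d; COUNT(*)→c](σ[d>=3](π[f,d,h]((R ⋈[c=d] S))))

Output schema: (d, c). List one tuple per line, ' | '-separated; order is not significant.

Row counts bottom-up:
  R → 4
  S → 5
  (R ⋈[c=d] S) → 2
  π[f,d,h]((R ⋈[c=d] S)) → 2
  σ[d>=3](π[f,d,h]((R ⋈[c=d] S))) → 2
  γ[d; COUNT(*)→c](σ[d>=3](π[f,d,h]((R ⋈[c=d] S)))) → 1

== RESULT ==
d | c
3 | 2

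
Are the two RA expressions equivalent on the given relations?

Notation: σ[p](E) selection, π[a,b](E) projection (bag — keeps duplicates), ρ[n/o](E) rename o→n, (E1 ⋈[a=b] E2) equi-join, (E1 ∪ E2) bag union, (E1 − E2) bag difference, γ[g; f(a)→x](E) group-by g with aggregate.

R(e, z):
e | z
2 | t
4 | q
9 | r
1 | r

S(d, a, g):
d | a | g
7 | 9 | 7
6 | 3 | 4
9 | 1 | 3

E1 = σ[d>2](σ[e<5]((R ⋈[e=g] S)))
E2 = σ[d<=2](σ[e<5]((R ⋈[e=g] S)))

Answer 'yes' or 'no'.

E1 row counts bottom-up:
  R → 4
  S → 3
  (R ⋈[e=g] S) → 1
  σ[e<5]((R ⋈[e=g] S)) → 1
  σ[d>2](σ[e<5]((R ⋈[e=g] S))) → 1
E2 row counts bottom-up:
  R → 4
  S → 3
  (R ⋈[e=g] S) → 1
  σ[e<5]((R ⋈[e=g] S)) → 1
  σ[d<=2](σ[e<5]((R ⋈[e=g] S))) → 0

E1 result:
e | z | d | a | g
4 | q | 6 | 3 | 4
E2 result:
e | z | d | a | g
(0 rows)
Witness: (4, 'q', 6, 3, 4) appears 1× in E1 but 0× in E2.

no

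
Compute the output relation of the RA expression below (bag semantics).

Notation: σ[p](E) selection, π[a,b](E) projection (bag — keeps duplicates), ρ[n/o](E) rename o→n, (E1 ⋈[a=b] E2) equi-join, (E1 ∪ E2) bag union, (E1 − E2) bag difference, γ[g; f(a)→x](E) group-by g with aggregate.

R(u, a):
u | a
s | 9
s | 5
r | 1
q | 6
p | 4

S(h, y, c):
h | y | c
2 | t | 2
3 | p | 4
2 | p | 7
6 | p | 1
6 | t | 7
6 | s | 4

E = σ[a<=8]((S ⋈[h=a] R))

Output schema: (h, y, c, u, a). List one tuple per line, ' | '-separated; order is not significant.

Row counts bottom-up:
  S → 6
  R → 5
  (S ⋈[h=a] R) → 3
  σ[a<=8]((S ⋈[h=a] R)) → 3

== RESULT ==
h | y | c | u | a
6 | p | 1 | q | 6
6 | s | 4 | q | 6
6 | t | 7 | q | 6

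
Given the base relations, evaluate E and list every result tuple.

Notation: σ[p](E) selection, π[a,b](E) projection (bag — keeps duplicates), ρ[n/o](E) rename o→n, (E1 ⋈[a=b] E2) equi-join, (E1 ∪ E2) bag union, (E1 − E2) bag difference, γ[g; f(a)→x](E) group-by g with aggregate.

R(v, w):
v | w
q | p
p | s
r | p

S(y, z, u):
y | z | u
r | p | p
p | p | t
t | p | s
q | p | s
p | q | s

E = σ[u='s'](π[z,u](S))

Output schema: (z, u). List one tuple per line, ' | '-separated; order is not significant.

Row counts bottom-up:
  S → 5
  π[z,u](S) → 5
  σ[u='s'](π[z,u](S)) → 3

== RESULT ==
z | u
p | s
p | s
q | s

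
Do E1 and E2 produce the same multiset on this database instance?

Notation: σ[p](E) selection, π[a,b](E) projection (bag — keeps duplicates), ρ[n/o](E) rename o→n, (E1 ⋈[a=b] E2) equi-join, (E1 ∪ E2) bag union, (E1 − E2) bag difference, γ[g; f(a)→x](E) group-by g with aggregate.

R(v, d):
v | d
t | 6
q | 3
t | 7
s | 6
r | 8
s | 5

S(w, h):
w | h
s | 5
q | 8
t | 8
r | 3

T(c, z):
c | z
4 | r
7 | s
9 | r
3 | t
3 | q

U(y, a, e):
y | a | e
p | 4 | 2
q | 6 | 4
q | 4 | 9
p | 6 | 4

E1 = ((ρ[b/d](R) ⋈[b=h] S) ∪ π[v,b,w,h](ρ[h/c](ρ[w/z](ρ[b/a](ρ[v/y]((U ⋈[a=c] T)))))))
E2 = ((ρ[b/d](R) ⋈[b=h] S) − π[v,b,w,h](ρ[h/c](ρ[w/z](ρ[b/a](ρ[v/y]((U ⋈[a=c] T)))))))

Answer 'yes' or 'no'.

E1 per-node cardinality:
  R → 6
  ρ[b/d](R) → 6
  S → 4
  (ρ[b/d](R) ⋈[b=h] S) → 4
  U → 4
  T → 5
  (U ⋈[a=c] T) → 2
  ρ[v/y]((U ⋈[a=c] T)) → 2
  ρ[b/a](ρ[v/y]((U ⋈[a=c] T))) → 2
  ρ[w/z](ρ[b/a](ρ[v/y]((U ⋈[a=c] T)))) → 2
  ρ[h/c](ρ[w/z](ρ[b/a](ρ[v/y]((U ⋈[a=c] T))))) → 2
  π[v,b,w,h](ρ[h/c](ρ[w/z](ρ[b/a](ρ[v/y]((U ⋈[a=c] T)))))) → 2
  ((ρ[b/d](R) ⋈[b=h] S) ∪ π[v,b,w,h](ρ[h/c](ρ[w/z](ρ[b/a](ρ[v/y]((U ⋈[a=c] T))))))) → 6
E2 per-node cardinality:
  R → 6
  ρ[b/d](R) → 6
  S → 4
  (ρ[b/d](R) ⋈[b=h] S) → 4
  U → 4
  T → 5
  (U ⋈[a=c] T) → 2
  ρ[v/y]((U ⋈[a=c] T)) → 2
  ρ[b/a](ρ[v/y]((U ⋈[a=c] T))) → 2
  ρ[w/z](ρ[b/a](ρ[v/y]((U ⋈[a=c] T)))) → 2
  ρ[h/c](ρ[w/z](ρ[b/a](ρ[v/y]((U ⋈[a=c] T))))) → 2
  π[v,b,w,h](ρ[h/c](ρ[w/z](ρ[b/a](ρ[v/y]((U ⋈[a=c] T)))))) → 2
  ((ρ[b/d](R) ⋈[b=h] S) − π[v,b,w,h](ρ[h/c](ρ[w/z](ρ[b/a](ρ[v/y]((U ⋈[a=c] T))))))) → 4

E1 result:
v | b | w | h
p | 4 | r | 4
q | 3 | r | 3
q | 4 | r | 4
r | 8 | q | 8
r | 8 | t | 8
s | 5 | s | 5
E2 result:
v | b | w | h
q | 3 | r | 3
r | 8 | q | 8
r | 8 | t | 8
s | 5 | s | 5
Witness: ('p', 4, 'r', 4) appears 1× in E1 but 0× in E2.

no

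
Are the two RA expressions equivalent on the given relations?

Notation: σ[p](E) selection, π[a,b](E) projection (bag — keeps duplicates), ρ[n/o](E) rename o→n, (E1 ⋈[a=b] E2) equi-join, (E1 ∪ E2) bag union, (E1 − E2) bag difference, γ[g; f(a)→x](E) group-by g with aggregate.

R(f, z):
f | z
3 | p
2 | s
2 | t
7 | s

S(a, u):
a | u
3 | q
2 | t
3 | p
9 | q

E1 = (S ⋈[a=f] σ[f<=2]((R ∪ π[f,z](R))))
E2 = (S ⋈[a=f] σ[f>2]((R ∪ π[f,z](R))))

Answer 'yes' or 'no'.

E1 per-node cardinality:
  S → 4
  R → 4
  R → 4
  π[f,z](R) → 4
  (R ∪ π[f,z](R)) → 8
  σ[f<=2]((R ∪ π[f,z](R))) → 4
  (S ⋈[a=f] σ[f<=2]((R ∪ π[f,z](R)))) → 4
E2 per-node cardinality:
  S → 4
  R → 4
  R → 4
  π[f,z](R) → 4
  (R ∪ π[f,z](R)) → 8
  σ[f>2]((R ∪ π[f,z](R))) → 4
  (S ⋈[a=f] σ[f>2]((R ∪ π[f,z](R)))) → 4

E1 result:
a | u | f | z
2 | t | 2 | s
2 | t | 2 | s
2 | t | 2 | t
2 | t | 2 | t
E2 result:
a | u | f | z
3 | p | 3 | p
3 | p | 3 | p
3 | q | 3 | p
3 | q | 3 | p
Witness: (2, 't', 2, 's') appears 2× in E1 but 0× in E2.

no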